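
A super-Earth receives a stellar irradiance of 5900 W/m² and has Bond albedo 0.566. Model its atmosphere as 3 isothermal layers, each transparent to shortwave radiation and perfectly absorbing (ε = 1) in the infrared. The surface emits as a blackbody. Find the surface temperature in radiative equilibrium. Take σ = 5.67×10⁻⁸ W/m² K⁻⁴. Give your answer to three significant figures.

The effective emission temperature is T_e = [S(1−α)/(4σ)]^¼ = 326.0 K.
With N = 3 opaque layers, T_s = (N+1)^(1/4)·T_e = 4^(1/4)·326.0 = 461.0 K.

461 kelvin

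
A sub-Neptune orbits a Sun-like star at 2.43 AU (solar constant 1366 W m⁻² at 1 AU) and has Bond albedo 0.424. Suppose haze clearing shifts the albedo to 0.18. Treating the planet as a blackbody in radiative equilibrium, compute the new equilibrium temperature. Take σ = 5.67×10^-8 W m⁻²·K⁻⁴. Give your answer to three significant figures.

170 K

Flux at the orbit: S = 1366/(2.43)² = 231.3 W m⁻².
New equilibrium: T₂ = [(1−0.18)·231.3/(4σ)]^(1/4) = 170.1 K.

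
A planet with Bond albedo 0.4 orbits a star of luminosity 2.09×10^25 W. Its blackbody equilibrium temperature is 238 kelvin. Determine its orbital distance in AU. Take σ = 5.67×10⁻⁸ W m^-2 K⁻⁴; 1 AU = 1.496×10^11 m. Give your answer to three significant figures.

0.248 AU

The flux needed for this T is 4σT⁴/(1−0.4) = 1213 W m^-2.
Then d = [L/(4πS)]^(1/2) = 3.703×10^10 m, i.e. 0.2475 AU.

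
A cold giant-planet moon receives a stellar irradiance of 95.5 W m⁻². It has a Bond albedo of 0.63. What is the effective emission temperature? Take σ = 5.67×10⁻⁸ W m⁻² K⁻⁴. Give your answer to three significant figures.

112 K

Absorbed flux (global mean): S(1−α)/4 = 95.50·0.37/4 = 8.834 W m⁻².
In equilibrium σT⁴ equals this, so T = 111.7 K.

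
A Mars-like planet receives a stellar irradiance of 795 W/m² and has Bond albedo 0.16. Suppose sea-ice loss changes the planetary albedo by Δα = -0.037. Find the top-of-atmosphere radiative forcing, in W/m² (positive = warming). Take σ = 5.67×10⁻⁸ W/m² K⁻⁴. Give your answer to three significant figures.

7.35 W/m²

ΔF = −(S/4)Δα = −(795.0/4)×(-0.037) = 7.354 W/m².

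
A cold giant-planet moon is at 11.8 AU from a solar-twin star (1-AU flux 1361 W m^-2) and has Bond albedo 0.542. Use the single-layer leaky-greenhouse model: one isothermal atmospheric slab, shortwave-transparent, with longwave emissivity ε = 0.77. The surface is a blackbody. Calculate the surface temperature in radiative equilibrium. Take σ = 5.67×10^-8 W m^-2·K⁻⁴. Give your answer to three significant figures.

Flux at the orbit: S = 1361/(11.8)² = 9.774 W m^-2.
At the top of the atmosphere, σT_e⁴ = S(1−α)/4 = 1.119 W m^-2, giving T_e = 66.65 K.
The surface balance (absorbed SW + ε·downward IR = σT_s⁴) with T_a⁴ = T_s⁴/2 reduces to T_s = T_e·[2/(2−ε)]^¼ = 75.27 K.

75.3 K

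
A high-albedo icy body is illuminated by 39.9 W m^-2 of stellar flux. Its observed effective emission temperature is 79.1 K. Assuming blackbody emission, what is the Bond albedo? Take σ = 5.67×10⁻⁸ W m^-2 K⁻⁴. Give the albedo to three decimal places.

0.777

Rearranging the radiative balance, α = 1 − 4σT⁴/S.
4σT⁴ = 4·5.67×10⁻⁸·(79.1)⁴ = 8.879 W m^-2.
Hence α = 1 − 8.879/39.90 = 0.7775.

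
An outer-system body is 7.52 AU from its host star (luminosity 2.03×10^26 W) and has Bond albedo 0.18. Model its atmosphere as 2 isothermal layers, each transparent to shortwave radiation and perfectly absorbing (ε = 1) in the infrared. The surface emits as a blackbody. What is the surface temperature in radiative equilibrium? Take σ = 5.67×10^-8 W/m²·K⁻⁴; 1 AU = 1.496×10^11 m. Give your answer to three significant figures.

Orbital distance: d = 7.52 AU = 1.125×10^12 m.
Spreading L over a sphere of radius d: S = 2.03×10^26/(4π·1.12×10^12²) = 12.76 W/m².
The effective emission temperature is T_e = [S(1−α)/(4σ)]^¼ = 82.42 K.
Layer-by-layer balance gives σT_s⁴ = (N+1)σT_e⁴, so T_s = 3^¼·82.42 = 108.5 K.

108 K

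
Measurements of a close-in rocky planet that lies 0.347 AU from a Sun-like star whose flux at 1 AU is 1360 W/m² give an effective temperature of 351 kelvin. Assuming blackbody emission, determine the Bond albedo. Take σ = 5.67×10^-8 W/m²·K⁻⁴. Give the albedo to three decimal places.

0.695

Flux at the orbit: S = 1360/(0.347)² = 11290 W/m².
Energy balance: S(1−α)/4 = σT⁴, so 1−α = 4σT⁴/S.
4σT⁴ = 4·5.67×10⁻⁸·(351)⁴ = 3442 W/m².
Hence α = 1 − 3442/11290 = 0.6952.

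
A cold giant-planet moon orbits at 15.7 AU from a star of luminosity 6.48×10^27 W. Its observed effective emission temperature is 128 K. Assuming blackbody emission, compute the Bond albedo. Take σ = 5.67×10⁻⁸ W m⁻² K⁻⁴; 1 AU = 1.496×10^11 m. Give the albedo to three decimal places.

0.349

Orbital distance: d = 15.7 AU = 2.349×10^12 m.
Flux at the orbit: S = L/(4πd²) = 6.48×10^27/(4π·(2.35×10^12)²) = 93.48 W m⁻².
Energy balance: S(1−α)/4 = σT⁴, so 1−α = 4σT⁴/S.
σT⁴ = 15.22 W m⁻², so 4σT⁴ = 60.88 W m⁻².
1−α = 60.88/93.48 = 0.6513, so α = 0.3487.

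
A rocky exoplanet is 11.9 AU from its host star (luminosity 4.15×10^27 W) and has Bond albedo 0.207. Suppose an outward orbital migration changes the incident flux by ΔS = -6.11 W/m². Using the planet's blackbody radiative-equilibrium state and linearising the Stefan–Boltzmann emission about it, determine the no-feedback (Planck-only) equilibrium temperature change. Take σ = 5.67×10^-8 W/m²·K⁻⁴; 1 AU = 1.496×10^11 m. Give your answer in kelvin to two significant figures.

-2.0 K

Orbital distance: d = 11.9 AU = 1.780×10^12 m.
Flux at the orbit: S = L/(4πd²) = 4.15×10^27/(4π·(1.78×10^12)²) = 104.2 W/m².
The baseline emission temperature is T_e = 138.2 K.
ΔF = Δ[S(1−α)]/4 = (1−0.207)·-6.11/4 = -1.211 W/m².
The Planck feedback parameter is 4σT_e³ = 0.5981 W/m²/K.
So ΔT₀ = -1.211/0.5981 = -2.03 K.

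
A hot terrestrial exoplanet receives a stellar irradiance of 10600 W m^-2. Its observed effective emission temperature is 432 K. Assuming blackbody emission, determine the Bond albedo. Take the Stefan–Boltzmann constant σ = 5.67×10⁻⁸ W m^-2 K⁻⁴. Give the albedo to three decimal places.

Rearranging the radiative balance, α = 1 − 4σT⁴/S.
4σT⁴ = 4·5.67×10⁻⁸·(432)⁴ = 7899 W m^-2.
Hence α = 1 − 7899/10600 = 0.2548.

0.255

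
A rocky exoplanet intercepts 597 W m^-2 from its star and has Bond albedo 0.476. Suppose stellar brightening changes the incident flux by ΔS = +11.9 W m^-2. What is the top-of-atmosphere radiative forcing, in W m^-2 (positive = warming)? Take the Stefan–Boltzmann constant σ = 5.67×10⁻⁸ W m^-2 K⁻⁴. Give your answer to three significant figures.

1.56 W m^-2

ΔF = Δ[S(1−α)]/4 = (1−0.476)·+11.9/4 = 1.559 W m^-2.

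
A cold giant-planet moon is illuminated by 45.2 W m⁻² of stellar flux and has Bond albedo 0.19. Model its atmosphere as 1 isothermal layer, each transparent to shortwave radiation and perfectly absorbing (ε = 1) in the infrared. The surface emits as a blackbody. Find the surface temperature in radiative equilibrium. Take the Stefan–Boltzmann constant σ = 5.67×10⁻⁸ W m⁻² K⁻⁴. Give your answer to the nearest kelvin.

The effective emission temperature is T_e = [S(1−α)/(4σ)]^¼ = 112.7 K.
Layer-by-layer balance gives σT_s⁴ = (N+1)σT_e⁴, so T_s = 2^¼·112.7 = 134.0 K.

134 kelvin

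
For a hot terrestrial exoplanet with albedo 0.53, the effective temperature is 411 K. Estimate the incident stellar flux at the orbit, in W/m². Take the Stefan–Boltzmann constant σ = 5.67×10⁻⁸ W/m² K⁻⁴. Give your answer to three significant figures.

13800 W/m²

From S(1−α)/4 = σT⁴: S = 4σT⁴/(1−α).
The emitted flux is σT⁴ = 1618 W/m².
So S = 4×1618/(1−0.53) = 13770 W/m².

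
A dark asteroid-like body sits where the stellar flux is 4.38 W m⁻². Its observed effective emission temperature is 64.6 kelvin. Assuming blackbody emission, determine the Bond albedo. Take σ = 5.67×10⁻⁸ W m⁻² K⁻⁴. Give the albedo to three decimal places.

0.098

Energy balance: S(1−α)/4 = σT⁴, so 1−α = 4σT⁴/S.
σT⁴ = 0.9874 W m⁻², so 4σT⁴ = 3.950 W m⁻².
Hence α = 1 − 3.950/4.380 = 0.0982.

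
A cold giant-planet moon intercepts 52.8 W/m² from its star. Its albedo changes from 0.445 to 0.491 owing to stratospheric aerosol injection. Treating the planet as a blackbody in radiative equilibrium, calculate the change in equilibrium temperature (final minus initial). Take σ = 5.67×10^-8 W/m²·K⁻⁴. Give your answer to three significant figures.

Initial: T₁ = [S(1−0.445)/(4σ)]^(1/4) = 106.6 K.
Final:   T₂ = [S(1−0.491)/(4σ)]^(1/4) = 104.3 K.
ΔT = T₂ − T₁ = -2.281 K.

-2.28 K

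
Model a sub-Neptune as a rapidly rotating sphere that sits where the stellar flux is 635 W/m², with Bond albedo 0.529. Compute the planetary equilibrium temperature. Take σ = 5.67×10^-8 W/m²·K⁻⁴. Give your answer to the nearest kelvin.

191 K

The planet absorbs (1−α)S over its disc πR² and re-emits over 4πR², so the mean absorbed flux is (1−0.529)·635.0/4 = 74.77 W/m².
Balancing against σT⁴: T = (74.77/5.67×10⁻⁸)^(1/4) = 190.6 K.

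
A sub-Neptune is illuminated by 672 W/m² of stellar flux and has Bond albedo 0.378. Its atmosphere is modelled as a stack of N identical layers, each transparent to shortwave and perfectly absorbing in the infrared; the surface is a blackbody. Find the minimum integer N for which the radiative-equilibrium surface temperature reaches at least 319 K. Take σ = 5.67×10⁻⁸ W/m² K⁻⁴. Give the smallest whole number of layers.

The effective emission temperature is T_e = [S(1−α)/(4σ)]^¼ = 207.2 K.
T_s = (N+1)^(1/4)·T_e ≥ 319 K requires N+1 ≥ (T_s/T_e)⁴ = (319/207.2)⁴ = 5.619.
So N ≥ 4.619; the smallest integer is N = 5.

5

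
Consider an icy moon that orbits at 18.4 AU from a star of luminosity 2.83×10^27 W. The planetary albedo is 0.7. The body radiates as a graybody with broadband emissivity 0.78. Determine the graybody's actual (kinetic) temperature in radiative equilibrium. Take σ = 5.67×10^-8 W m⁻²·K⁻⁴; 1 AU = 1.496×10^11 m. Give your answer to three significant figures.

Orbital distance: d = 18.4 AU = 2.753×10^12 m.
S = L/(4πd²) = 29.72 W m⁻².
The planet absorbs (1−α)S over its disc πR² and re-emits over 4πR², so the mean absorbed flux is (1−0.7)·29.72/4 = 2.229 W m⁻².
Equating to εσT⁴ with ε = 0.78: T = (2.229/0.78σ)^(1/4) = 84.26 K.

84.3 kelvin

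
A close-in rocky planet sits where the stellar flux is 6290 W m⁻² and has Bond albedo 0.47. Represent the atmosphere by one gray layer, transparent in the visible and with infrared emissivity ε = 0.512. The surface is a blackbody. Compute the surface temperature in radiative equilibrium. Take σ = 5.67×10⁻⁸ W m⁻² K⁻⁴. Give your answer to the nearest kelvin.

375 K

At the top of the atmosphere, σT_e⁴ = S(1−α)/4 = 833.4 W m⁻², giving T_e = 348.2 K.
For a single slab of emissivity ε, T_s⁴ = 2T_e⁴/(2−ε); thus T_s = 348.2·(1.344)^(1/4) = 374.9 K.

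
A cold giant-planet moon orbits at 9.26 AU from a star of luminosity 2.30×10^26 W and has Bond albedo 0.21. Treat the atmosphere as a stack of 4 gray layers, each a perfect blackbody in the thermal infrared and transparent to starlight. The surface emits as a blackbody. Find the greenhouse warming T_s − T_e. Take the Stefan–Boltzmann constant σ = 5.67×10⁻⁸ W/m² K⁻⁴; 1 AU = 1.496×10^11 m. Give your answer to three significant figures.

37.6 kelvin

d = 9.26 × 1.496×10^11 m = 1.385×10^12 m.
Spreading L over a sphere of radius d: S = 2.30×10^26/(4π·1.39×10^12²) = 9.537 W/m².
The effective emission temperature is T_e = [S(1−α)/(4σ)]^¼ = 75.92 K.
Surface: T_s = (5)^¼·T_e = 113.5 K.
So the greenhouse effect raises the surface by 113.5 − 75.92 = 37.61 K.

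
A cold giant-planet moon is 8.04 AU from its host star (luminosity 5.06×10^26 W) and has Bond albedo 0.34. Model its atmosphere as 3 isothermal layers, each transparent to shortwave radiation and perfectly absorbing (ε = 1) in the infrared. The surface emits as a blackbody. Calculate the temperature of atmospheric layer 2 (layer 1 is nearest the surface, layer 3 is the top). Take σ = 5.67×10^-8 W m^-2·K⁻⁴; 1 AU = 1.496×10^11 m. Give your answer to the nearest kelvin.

113 kelvin

d = 8.04 × 1.496×10^11 m = 1.203×10^12 m.
S = L/(4πd²) = 27.83 W m^-2.
Top-of-atmosphere balance: σT_e⁴ = S(1−α)/4 = 4.593 W m^-2 → T_e = 94.87 K.
In the N-layer model, layer k (counted from the surface) has T_k = (N+1−k)^(1/4)·T_e.
With k = 2: T_2 = (3+1−2)^¼·94.87 K = 112.8 K.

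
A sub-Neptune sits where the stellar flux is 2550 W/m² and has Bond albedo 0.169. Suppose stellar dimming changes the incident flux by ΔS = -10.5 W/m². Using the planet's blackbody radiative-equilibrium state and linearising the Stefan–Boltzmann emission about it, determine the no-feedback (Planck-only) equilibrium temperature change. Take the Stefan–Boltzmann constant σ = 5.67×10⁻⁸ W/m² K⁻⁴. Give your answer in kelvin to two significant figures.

-0.32 kelvin

Unperturbed T_e = [2550·(1−0.169)/(4σ)]^¼ = 310.9 K.
Only a fraction (1−α) is absorbed and it's spread over 4πR², so ΔF = (1−α)ΔS/4 = -2.181 W/m².
The Planck feedback parameter is 4σT_e³ = 6.816 W/m²/K.
Hence the no-feedback warming is ΔF/(4σT_e³) = -0.320 K.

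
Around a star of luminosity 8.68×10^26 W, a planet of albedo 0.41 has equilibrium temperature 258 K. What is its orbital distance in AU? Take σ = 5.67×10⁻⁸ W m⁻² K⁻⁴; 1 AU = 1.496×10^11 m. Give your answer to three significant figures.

1.35 AU

Required flux: S = 4σT⁴/(1−α) = 1703 W m⁻².
Then d = [L/(4πS)]^(1/2) = 2.014×10^11 m, i.e. 1.346 AU.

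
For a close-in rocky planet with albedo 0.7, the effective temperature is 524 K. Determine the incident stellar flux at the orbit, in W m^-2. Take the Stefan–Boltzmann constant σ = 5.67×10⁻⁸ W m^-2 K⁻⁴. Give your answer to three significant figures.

57000 W m^-2

Invert the energy balance for S: S = 4σT⁴/(1−α).
The emitted flux is σT⁴ = 4275 W m^-2.
S = 4·4275/0.3 = 57000 W m^-2.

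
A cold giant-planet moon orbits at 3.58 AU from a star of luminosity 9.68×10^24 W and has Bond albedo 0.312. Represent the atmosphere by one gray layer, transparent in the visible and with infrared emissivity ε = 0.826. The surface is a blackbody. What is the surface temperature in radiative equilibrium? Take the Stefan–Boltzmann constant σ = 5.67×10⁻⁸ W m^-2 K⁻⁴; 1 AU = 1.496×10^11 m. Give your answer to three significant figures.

61.0 kelvin

d = 3.58 × 1.496×10^11 m = 5.356×10^11 m.
S = L/(4πd²) = 2.686 W m^-2.
The planet radiates to space at T_e = [S(1−α)/(4σ)]^(1/4) = 53.43 K.
The surface balance (absorbed SW + ε·downward IR = σT_s⁴) with T_a⁴ = T_s⁴/2 reduces to T_s = T_e·[2/(2−ε)]^¼ = 61.04 K.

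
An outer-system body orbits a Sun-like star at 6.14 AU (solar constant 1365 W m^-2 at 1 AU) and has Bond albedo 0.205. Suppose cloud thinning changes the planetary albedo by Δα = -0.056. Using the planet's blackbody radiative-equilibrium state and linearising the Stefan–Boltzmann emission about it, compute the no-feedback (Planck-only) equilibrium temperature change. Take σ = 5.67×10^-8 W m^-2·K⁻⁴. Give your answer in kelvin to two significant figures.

Irradiance scales as 1/d², so S = 1365 W m^-2 × (1/6.14)² = 36.21 W m^-2.
The baseline emission temperature is T_e = 106.1 K.
ΔF = −(S/4)Δα = −(36.21/4)×(-0.056) = 0.5069 W m^-2.
Linearising σT⁴ gives d(σT⁴)/dT = 4σT_e³ = 0.2712 W m^-2 per K.
ΔT₀ = ΔF/λ_P = 0.5069/0.2712 = 1.87 K.

1.9 kelvin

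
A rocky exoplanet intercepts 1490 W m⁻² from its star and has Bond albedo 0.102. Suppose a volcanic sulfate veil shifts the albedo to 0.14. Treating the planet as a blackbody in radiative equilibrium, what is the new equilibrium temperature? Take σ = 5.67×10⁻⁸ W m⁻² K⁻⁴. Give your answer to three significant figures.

T₂ = [S(1−α₂)/(4σ)]^(1/4) = [1490·0.86/(4σ)]^(1/4) = 274.2 K.

274 kelvin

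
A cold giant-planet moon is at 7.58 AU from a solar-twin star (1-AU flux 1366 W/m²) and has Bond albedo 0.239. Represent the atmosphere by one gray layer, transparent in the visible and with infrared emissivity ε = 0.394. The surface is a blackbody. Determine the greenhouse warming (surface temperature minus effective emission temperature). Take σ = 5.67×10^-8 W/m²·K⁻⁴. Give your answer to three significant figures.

5.33 K

Flux at the orbit: S = 1366/(7.58)² = 23.77 W/m².
At the top of the atmosphere, σT_e⁴ = S(1−α)/4 = 4.523 W/m², giving T_e = 94.51 K.
For a single slab of emissivity ε, T_s⁴ = 2T_e⁴/(2−ε); thus T_s = 94.51·(1.245)^(1/4) = 99.84 K.
T_s − T_e = 99.84 − 94.51 = 5.329 K.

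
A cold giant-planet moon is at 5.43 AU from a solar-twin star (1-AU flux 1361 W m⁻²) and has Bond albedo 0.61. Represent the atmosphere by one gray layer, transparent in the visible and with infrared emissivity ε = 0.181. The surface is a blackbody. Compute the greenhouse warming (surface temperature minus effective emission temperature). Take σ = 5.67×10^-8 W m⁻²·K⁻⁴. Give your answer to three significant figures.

2.27 kelvin

Irradiance scales as 1/d², so S = 1361 W m⁻² × (1/5.43)² = 46.16 W m⁻².
Effective emission temperature (TOA balance): σT_e⁴ = S(1−α)/4 = 4.501 W m⁻² → T_e = 94.39 K.
The surface balance (absorbed SW + ε·downward IR = σT_s⁴) with T_a⁴ = T_s⁴/2 reduces to T_s = T_e·[2/(2−ε)]^¼ = 96.65 K.
Greenhouse warming: T_s − T_e = 2.265 K.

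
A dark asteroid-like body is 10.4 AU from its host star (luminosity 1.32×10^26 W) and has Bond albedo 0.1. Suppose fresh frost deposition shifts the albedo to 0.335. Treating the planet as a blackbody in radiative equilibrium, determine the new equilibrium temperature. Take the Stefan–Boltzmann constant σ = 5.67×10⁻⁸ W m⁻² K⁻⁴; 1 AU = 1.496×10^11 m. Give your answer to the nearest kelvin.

Orbital distance: d = 10.4 AU = 1.556×10^12 m.
Flux at the orbit: S = L/(4πd²) = 1.32×10^26/(4π·(1.56×10^12)²) = 4.339 W m⁻².
With the new albedo, S(1−α₂)/4 = 0.7214 W m⁻², so T₂ = 59.72 K.

60 K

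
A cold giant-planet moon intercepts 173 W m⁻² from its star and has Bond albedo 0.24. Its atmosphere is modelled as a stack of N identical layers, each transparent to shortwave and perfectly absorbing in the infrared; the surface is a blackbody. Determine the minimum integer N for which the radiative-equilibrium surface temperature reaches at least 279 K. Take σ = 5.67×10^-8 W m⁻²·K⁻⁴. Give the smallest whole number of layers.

Top-of-atmosphere balance: σT_e⁴ = S(1−α)/4 = 32.87 W m⁻² → T_e = 155.2 K.
T_s = (N+1)^(1/4)·T_e ≥ 279 K requires N+1 ≥ (T_s/T_e)⁴ = (279/155.2)⁴ = 10.452.
So N ≥ 9.452; the smallest integer is N = 10.

10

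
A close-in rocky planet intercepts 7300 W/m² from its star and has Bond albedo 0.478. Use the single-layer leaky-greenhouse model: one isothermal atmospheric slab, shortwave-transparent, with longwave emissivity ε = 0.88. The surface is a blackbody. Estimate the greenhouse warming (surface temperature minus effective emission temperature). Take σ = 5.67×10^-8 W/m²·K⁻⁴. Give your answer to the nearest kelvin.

56 kelvin

The planet radiates to space at T_e = [S(1−α)/(4σ)]^(1/4) = 360.0 K.
Surface balance with a leaky layer gives σT_s⁴ = σT_e⁴·2/(2−ε), so T_s = T_e·[2/(2−0.88)]^(1/4) = 416.2 K.
T_s − T_e = 416.2 − 360.0 = 56.16 K.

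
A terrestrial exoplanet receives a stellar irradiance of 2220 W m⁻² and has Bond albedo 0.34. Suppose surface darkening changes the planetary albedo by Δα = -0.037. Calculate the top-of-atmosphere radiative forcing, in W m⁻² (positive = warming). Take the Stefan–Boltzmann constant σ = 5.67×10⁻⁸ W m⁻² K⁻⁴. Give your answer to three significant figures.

TOA radiative forcing: ΔF = −S·Δα/4 = −2220·(-0.037)/4 = 20.54 W m⁻².

20.5 W m⁻²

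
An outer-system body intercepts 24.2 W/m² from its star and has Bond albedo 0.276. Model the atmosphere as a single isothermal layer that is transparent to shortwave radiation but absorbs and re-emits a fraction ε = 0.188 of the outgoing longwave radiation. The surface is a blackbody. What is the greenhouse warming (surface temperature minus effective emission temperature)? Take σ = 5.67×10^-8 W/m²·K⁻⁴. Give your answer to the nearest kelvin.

2 kelvin

The planet radiates to space at T_e = [S(1−α)/(4σ)]^(1/4) = 93.75 K.
Surface balance with a leaky layer gives σT_s⁴ = σT_e⁴·2/(2−ε), so T_s = T_e·[2/(2−0.188)]^(1/4) = 96.09 K.
T_s − T_e = 96.09 − 93.75 = 2.342 K.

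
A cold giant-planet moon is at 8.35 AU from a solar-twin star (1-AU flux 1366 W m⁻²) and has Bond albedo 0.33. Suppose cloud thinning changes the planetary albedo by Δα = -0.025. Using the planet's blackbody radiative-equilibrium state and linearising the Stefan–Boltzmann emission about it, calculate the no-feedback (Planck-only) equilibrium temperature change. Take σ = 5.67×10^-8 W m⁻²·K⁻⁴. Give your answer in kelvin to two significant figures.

0.81 K

Irradiance scales as 1/d², so S = 1366 W m⁻² × (1/8.35)² = 19.59 W m⁻².
Reference equilibrium: T_e = [S(1−α)/(4σ)]^(1/4) = 87.22 K.
ΔF = −(S/4)Δα = −(19.59/4)×(-0.025) = 0.1224 W m⁻².
Linearising σT⁴ gives d(σT⁴)/dT = 4σT_e³ = 0.1505 W m⁻² per K.
So ΔT₀ = 0.1224/0.1505 = 0.814 K.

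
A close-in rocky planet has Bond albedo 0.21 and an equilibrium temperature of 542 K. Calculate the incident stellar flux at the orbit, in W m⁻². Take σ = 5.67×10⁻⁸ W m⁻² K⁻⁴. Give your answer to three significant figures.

24800 W m⁻²

Invert the energy balance for S: S = 4σT⁴/(1−α).
σT⁴ = 5.67×10⁻⁸·(542)⁴ = 4893 W m⁻².
So S = 4×4893/(1−0.21) = 24770 W m⁻².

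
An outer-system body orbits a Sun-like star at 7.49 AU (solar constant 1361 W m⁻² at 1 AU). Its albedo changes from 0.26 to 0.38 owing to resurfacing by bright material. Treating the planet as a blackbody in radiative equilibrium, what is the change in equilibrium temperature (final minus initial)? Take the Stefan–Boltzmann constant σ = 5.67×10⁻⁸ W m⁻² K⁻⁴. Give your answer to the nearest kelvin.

-4 K

Irradiance scales as 1/d², so S = 1361 W m⁻² × (1/7.49)² = 24.26 W m⁻².
With α = 0.26, T₁ = 94.32 K.
With α = 0.38, T₂ = 90.24 K.
ΔT = T₂ − T₁ = -4.081 K.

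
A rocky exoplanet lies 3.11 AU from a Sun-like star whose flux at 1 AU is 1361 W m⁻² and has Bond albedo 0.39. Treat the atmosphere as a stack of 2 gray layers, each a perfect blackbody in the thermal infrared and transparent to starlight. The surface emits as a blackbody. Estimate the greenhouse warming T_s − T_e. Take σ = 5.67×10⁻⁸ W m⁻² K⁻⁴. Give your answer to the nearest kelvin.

Flux at the orbit: S = 1361/(3.11)² = 140.7 W m⁻².
OLR = S(1−α)/4 = 21.46 W m⁻²; the top layer radiates at T_e = 139.5 K.
T_s = (N+1)^(1/4)·T_e = 183.6 K.
So the greenhouse effect raises the surface by 183.6 − 139.5 = 44.09 K.

44 K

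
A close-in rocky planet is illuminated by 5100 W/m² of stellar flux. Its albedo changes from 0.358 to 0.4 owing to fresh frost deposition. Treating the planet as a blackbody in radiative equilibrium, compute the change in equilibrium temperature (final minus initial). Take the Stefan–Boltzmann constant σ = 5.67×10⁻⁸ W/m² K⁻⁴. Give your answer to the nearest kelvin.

Initial: T₁ = [S(1−0.358)/(4σ)]^(1/4) = 346.6 K.
After:  T₂ = [5100·0.6/(4σ)]^(1/4) = 340.8 K.
Change: 340.8 − 346.6 = -5.814 K.

-6 K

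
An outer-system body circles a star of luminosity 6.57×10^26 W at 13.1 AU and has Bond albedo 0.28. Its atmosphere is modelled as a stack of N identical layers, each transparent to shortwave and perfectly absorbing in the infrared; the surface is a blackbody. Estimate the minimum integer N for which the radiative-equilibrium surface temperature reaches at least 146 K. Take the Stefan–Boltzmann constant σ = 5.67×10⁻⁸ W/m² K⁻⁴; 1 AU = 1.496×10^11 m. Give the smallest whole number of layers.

Orbital distance: d = 13.1 AU = 1.960×10^12 m.
Spreading L over a sphere of radius d: S = 6.57×10^26/(4π·1.96×10^12²) = 13.61 W/m².
Top-of-atmosphere balance: σT_e⁴ = S(1−α)/4 = 2.450 W/m² → T_e = 81.08 K.
T_s = (N+1)^(1/4)·T_e ≥ 146 K requires N+1 ≥ (T_s/T_e)⁴ = (146/81.08)⁴ = 10.514.
So N ≥ 9.514; the smallest integer is N = 10.

10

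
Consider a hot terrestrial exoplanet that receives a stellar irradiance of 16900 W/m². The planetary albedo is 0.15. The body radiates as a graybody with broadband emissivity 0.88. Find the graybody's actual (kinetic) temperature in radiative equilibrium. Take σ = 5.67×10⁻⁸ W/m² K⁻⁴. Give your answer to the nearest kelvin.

518 K

The planet absorbs (1−α)S over its disc πR² and re-emits over 4πR², so the mean absorbed flux is (1−0.15)·16900/4 = 3591 W/m².
Radiative balance εσT⁴ = 3591 gives T = [3591/(0.88·σ)]^(1/4) = 518.0 K.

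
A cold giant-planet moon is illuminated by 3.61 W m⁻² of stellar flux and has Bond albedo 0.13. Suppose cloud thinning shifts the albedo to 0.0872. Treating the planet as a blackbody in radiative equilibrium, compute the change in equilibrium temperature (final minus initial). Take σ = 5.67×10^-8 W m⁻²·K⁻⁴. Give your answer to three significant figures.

0.737 K

Initial: T₁ = [S(1−0.13)/(4σ)]^(1/4) = 61.00 K.
Final:   T₂ = [S(1−0.0872)/(4σ)]^(1/4) = 61.74 K.
Change: 61.74 − 61.00 = 0.7368 K.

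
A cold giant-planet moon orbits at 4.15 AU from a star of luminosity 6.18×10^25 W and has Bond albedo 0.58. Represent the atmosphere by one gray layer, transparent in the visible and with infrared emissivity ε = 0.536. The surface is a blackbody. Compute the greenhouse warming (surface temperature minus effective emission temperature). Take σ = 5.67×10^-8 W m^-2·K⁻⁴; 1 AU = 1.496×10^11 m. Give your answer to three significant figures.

Orbital distance: d = 4.15 AU = 6.208×10^11 m.
Spreading L over a sphere of radius d: S = 6.18×10^25/(4π·6.21×10^11²) = 12.76 W m^-2.
Effective emission temperature (TOA balance): σT_e⁴ = S(1−α)/4 = 1.340 W m^-2 → T_e = 69.72 K.
For a single slab of emissivity ε, T_s⁴ = 2T_e⁴/(2−ε); thus T_s = 69.72·(1.366)^(1/4) = 75.38 K.
Greenhouse warming: T_s − T_e = 5.655 K.

5.66 K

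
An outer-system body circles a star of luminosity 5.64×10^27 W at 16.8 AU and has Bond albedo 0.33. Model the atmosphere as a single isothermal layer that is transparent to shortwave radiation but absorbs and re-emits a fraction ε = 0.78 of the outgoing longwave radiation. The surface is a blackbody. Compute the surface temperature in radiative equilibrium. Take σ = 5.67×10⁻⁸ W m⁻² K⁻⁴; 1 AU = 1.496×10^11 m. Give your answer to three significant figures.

d = 16.8 × 1.496×10^11 m = 2.513×10^12 m.
Spreading L over a sphere of radius d: S = 5.64×10^27/(4π·2.51×10^12²) = 71.05 W m⁻².
The planet radiates to space at T_e = [S(1−α)/(4σ)]^(1/4) = 120.4 K.
Surface balance with a leaky layer gives σT_s⁴ = σT_e⁴·2/(2−ε), so T_s = T_e·[2/(2−0.78)]^(1/4) = 136.2 K.

136 K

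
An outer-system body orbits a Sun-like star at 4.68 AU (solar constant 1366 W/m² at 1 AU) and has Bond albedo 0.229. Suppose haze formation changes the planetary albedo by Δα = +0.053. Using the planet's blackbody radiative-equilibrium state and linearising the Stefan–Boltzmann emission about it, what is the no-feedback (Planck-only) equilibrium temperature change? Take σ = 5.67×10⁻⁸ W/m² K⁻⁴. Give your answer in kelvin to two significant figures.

Irradiance scales as 1/d², so S = 1366 W/m² × (1/4.68)² = 62.37 W/m².
The baseline emission temperature is T_e = 120.7 K.
The change in absorbed flux is Δ[S(1−α)/4] = −SΔα/4 = -0.8264 W/m².
Planck response: λ_P = 4σT_e³ = 4·5.67×10⁻⁸·(120.7)³ = 0.3985 W/m²/K.
Hence the no-feedback warming is ΔF/(4σT_e³) = -2.07 K.

-2.1 kelvin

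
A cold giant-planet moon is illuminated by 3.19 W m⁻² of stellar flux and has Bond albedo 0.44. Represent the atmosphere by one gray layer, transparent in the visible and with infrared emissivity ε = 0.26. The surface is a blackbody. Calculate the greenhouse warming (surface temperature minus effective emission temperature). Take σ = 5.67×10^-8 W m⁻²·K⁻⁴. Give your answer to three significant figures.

1.88 K

Effective emission temperature (TOA balance): σT_e⁴ = S(1−α)/4 = 0.4466 W m⁻² → T_e = 52.98 K.
Surface balance with a leaky layer gives σT_s⁴ = σT_e⁴·2/(2−ε), so T_s = T_e·[2/(2−0.26)]^(1/4) = 54.85 K.
T_s − T_e = 54.85 − 52.98 = 1.877 K.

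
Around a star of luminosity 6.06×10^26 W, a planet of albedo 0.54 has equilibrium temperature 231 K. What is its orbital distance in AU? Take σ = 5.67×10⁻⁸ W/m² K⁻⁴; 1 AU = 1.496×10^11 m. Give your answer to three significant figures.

The flux needed for this T is 4σT⁴/(1−0.54) = 1404 W/m².
From L = 4πd²S, d = √(6.06×10^26/(4π·1404)) = 1.853×10^11 m = 1.239 AU.

1.24 AU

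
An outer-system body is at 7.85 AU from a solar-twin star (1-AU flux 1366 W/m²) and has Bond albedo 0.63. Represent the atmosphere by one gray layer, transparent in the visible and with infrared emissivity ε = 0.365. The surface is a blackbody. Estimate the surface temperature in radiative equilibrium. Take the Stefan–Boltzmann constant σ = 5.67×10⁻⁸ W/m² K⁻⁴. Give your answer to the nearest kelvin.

82 kelvin

Flux at the orbit: S = 1366/(7.85)² = 22.17 W/m².
At the top of the atmosphere, σT_e⁴ = S(1−α)/4 = 2.050 W/m², giving T_e = 77.55 K.
For a single slab of emissivity ε, T_s⁴ = 2T_e⁴/(2−ε); thus T_s = 77.55·(1.223)^(1/4) = 81.55 K.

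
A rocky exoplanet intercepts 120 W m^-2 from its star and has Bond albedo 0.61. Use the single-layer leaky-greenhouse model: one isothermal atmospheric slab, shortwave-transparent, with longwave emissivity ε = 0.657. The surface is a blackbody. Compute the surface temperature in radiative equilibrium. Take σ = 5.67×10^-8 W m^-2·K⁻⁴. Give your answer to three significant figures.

132 kelvin

Effective emission temperature (TOA balance): σT_e⁴ = S(1−α)/4 = 11.70 W m^-2 → T_e = 119.9 K.
The surface balance (absorbed SW + ε·downward IR = σT_s⁴) with T_a⁴ = T_s⁴/2 reduces to T_s = T_e·[2/(2−ε)]^¼ = 132.4 K.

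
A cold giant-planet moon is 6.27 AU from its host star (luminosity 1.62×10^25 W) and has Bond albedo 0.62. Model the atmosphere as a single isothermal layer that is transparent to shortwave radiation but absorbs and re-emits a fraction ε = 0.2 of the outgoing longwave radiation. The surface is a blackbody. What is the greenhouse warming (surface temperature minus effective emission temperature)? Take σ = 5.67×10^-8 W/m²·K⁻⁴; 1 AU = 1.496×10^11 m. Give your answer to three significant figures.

1.06 K

Orbital distance: d = 6.27 AU = 9.380×10^11 m.
S = L/(4πd²) = 1.465 W/m².
The planet radiates to space at T_e = [S(1−α)/(4σ)]^(1/4) = 39.58 K.
The surface balance (absorbed SW + ε·downward IR = σT_s⁴) with T_a⁴ = T_s⁴/2 reduces to T_s = T_e·[2/(2−ε)]^¼ = 40.64 K.
Greenhouse warming: T_s − T_e = 1.056 K.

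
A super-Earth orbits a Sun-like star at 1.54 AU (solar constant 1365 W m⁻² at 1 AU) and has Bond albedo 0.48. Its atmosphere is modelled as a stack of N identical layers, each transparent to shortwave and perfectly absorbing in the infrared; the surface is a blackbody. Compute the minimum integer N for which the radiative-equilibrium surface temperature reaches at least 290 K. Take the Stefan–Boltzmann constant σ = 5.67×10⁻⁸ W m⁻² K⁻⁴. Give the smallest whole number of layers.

By the inverse-square law, S = 1365/1.54² = 575.6 W m⁻².
Top-of-atmosphere balance: σT_e⁴ = S(1−α)/4 = 74.82 W m⁻² → T_e = 190.6 K.
T_s = (N+1)^(1/4)·T_e ≥ 290 K requires N+1 ≥ (T_s/T_e)⁴ = (290/190.6)⁴ = 5.360.
So N ≥ 4.360; the smallest integer is N = 5.

5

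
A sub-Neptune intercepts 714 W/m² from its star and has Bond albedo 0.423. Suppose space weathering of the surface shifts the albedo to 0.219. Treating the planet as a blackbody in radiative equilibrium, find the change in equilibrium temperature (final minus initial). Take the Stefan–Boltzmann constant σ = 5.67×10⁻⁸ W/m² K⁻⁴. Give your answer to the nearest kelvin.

16 K

Initial: T₁ = [S(1−0.423)/(4σ)]^(1/4) = 206.4 K.
After:  T₂ = [714.0·0.781/(4σ)]^(1/4) = 222.7 K.
Change: 222.7 − 206.4 = 16.23 K.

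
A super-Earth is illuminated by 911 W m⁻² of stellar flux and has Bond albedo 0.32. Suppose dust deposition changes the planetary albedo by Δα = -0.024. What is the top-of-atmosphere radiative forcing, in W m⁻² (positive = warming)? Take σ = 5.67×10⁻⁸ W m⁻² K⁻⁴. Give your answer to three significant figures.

The change in absorbed flux is Δ[S(1−α)/4] = −SΔα/4 = 5.466 W m⁻².

5.47 W m⁻²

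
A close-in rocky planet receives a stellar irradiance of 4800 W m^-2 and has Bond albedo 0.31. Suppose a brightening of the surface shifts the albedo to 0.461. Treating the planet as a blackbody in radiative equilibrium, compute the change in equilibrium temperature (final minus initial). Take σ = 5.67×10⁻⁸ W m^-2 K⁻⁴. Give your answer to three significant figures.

-20.8 K

Before: T₁ = [4800·0.69/(4σ)]^(1/4) = 347.6 K.
After:  T₂ = [4800·0.539/(4σ)]^(1/4) = 326.8 K.
ΔT = T₂ − T₁ = -20.81 K.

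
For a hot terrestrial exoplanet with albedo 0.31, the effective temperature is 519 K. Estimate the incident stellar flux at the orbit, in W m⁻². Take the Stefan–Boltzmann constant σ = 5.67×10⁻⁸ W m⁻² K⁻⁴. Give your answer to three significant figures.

From S(1−α)/4 = σT⁴: S = 4σT⁴/(1−α).
σT⁴ = 5.67×10⁻⁸·(519)⁴ = 4114 W m⁻².
S = 4·4114/0.69 = 23850 W m⁻².

23800 W m⁻²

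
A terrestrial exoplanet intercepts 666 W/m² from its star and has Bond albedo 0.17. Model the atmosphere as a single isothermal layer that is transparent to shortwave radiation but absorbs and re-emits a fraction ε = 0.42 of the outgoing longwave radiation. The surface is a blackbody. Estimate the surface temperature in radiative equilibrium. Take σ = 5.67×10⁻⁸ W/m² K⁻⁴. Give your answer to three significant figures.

The planet radiates to space at T_e = [S(1−α)/(4σ)]^(1/4) = 222.2 K.
The surface balance (absorbed SW + ε·downward IR = σT_s⁴) with T_a⁴ = T_s⁴/2 reduces to T_s = T_e·[2/(2−ε)]^¼ = 235.7 K.

236 kelvin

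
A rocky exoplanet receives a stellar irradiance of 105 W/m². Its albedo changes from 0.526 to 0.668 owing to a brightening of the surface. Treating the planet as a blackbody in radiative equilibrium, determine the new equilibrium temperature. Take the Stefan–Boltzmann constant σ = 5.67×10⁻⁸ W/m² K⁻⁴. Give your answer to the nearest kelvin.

111 K

With the new albedo, S(1−α₂)/4 = 8.715 W/m², so T₂ = 111.3 K.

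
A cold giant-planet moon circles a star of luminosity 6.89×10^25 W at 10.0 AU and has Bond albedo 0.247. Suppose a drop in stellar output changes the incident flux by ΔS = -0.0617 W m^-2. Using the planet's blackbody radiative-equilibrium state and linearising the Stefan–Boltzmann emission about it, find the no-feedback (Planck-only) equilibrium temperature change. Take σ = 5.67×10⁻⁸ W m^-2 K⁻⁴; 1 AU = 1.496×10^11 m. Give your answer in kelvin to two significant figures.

-0.34 K

d = 10.0 × 1.496×10^11 m = 1.496×10^12 m.
S = L/(4πd²) = 2.450 W m^-2.
Reference equilibrium: T_e = [S(1−α)/(4σ)]^(1/4) = 53.40 K.
ΔF = Δ[S(1−α)]/4 = (1−0.247)·-0.0617/4 = -0.01162 W m^-2.
Planck response: λ_P = 4σT_e³ = 4·5.67×10⁻⁸·(53.40)³ = 0.03454 W m^-2/K.
Hence the no-feedback warming is ΔF/(4σT_e³) = -0.336 K.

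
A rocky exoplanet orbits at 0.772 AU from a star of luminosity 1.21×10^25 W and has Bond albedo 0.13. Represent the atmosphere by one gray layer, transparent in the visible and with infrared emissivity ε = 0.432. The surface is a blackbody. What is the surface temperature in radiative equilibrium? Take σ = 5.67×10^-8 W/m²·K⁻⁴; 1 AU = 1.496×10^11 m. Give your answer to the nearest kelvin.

Orbital distance: d = 0.772 AU = 1.155×10^11 m.
Spreading L over a sphere of radius d: S = 1.21×10^25/(4π·1.15×10^11²) = 72.19 W/m².
The planet radiates to space at T_e = [S(1−α)/(4σ)]^(1/4) = 129.0 K.
Surface balance with a leaky layer gives σT_s⁴ = σT_e⁴·2/(2−ε), so T_s = T_e·[2/(2−0.432)]^(1/4) = 137.1 K.

137 kelvin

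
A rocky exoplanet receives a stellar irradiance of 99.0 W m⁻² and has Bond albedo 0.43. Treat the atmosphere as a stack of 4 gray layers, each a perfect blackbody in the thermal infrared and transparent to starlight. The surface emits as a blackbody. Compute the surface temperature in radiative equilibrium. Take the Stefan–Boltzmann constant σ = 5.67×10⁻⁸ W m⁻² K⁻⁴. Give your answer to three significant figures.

OLR = S(1−α)/4 = 14.11 W m⁻²; the top layer radiates at T_e = 125.6 K.
For an N-layer opaque stack, T_s⁴ = (N+1)T_e⁴, hence T_s = (5)^(1/4)×125.6 K = 187.8 K.

188 K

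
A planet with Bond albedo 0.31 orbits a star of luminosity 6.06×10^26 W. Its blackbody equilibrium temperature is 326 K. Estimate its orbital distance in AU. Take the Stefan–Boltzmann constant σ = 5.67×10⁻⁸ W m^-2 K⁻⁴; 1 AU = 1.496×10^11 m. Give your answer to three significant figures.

0.762 AU

The flux needed for this T is 4σT⁴/(1−0.31) = 3712 W m^-2.
From L = 4πd²S, d = √(6.06×10^26/(4π·3712)) = 1.140×10^11 m = 0.7618 AU.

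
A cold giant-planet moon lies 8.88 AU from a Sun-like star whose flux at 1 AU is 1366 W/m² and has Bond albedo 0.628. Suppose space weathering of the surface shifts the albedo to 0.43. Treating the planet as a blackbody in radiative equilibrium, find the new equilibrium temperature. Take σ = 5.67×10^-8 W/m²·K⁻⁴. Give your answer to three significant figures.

Irradiance scales as 1/d², so S = 1366 W/m² × (1/8.88)² = 17.32 W/m².
T₂ = [S(1−α₂)/(4σ)]^(1/4) = [17.32·0.57/(4σ)]^(1/4) = 81.23 K.

81.2 K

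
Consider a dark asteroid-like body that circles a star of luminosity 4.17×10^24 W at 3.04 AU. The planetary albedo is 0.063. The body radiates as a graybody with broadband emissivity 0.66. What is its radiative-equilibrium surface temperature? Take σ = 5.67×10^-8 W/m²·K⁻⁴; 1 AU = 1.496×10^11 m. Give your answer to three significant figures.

d = 3.04 × 1.496×10^11 m = 4.548×10^11 m.
S = L/(4πd²) = 1.604 W/m².
The planet absorbs (1−α)S over its disc πR² and re-emits over 4πR², so the mean absorbed flux is (1−0.063)·1.604/4 = 0.3758 W/m².
Radiative balance εσT⁴ = 0.3758 gives T = [0.3758/(0.66·σ)]^(1/4) = 56.29 K.

56.3 K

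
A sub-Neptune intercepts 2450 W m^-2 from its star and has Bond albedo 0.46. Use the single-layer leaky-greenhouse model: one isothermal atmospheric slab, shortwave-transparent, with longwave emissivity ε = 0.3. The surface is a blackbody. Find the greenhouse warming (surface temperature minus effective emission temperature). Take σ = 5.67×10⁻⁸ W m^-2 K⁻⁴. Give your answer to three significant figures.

11.5 K

The planet radiates to space at T_e = [S(1−α)/(4σ)]^(1/4) = 276.4 K.
Surface balance with a leaky layer gives σT_s⁴ = σT_e⁴·2/(2−ε), so T_s = T_e·[2/(2−0.3)]^(1/4) = 287.8 K.
T_s − T_e = 287.8 − 276.4 = 11.46 K.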